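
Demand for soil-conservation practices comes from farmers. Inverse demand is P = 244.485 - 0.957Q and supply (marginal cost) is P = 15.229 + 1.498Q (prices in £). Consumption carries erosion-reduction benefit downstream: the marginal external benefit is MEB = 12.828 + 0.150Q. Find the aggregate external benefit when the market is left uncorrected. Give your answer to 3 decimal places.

Market equilibrium (private): 15.229 + 1.498Q = 244.485 - 0.957Q → Q_m = 93.3833.
Total external benefit = ∫₀^{Q_m} (12.828 + 0.150Q) dQ = 12.828×93.3833 + ½×0.150×93.3833² = 1851.9540.

£1851.954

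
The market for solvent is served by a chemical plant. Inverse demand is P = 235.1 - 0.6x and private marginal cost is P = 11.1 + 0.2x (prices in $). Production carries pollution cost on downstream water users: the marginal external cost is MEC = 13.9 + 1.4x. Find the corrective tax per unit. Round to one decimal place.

tax = $147.6 per unit

Social marginal cost = private MC + MEC = 25.0 + 1.6x.
Set SMC = demand: 25.0 + 1.6x = 235.1 - 0.6x → x* = 95.5000.
The Pigouvian tax equals MEC at x*: 13.9 + 1.4×95.5000 = 147.6000.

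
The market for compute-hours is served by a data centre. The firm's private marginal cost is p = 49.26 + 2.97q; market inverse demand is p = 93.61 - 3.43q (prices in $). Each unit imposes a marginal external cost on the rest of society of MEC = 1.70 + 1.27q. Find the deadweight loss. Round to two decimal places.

Market equilibrium (private): 49.26 + 2.97q = 93.61 - 3.43q → q_m = 6.9297.
Social marginal cost = private MC + MEC = 50.96 + 4.24q.
Set SMC = demand: 50.96 + 4.24q = 93.61 - 3.43q → q* = 5.5606.
The loss is the area between SMC and demand from q* to q_m; with linear curves that's a triangle of height MEC(q_m).
DWL = ½ × 1.3691 × 10.5007 = 7.1883.

DWL = $7.19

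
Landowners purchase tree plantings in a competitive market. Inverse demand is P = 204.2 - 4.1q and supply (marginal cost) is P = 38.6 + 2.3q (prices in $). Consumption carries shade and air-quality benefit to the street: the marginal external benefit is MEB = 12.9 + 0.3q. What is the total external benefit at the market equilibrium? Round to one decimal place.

$434.2

Market equilibrium (private): 38.6 + 2.3q = 204.2 - 4.1q → q_m = 25.8750.
Total external benefit = ∫₀^{q_m} (12.9 + 0.3q) dq = 12.9×25.8750 + ½×0.3×25.8750² = 434.2148.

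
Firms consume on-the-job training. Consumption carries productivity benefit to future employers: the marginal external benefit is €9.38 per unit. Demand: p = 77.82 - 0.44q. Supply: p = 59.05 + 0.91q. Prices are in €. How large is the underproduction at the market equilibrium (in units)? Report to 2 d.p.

Market equilibrium (private): 59.05 + 0.91q = 77.82 - 0.44q → q_m = 13.9037.
Social marginal benefit = demand + MEB = 87.20 - 0.44q.
Set SMB = MC: 87.20 - 0.44q = 59.05 + 0.91q → q* = 20.8519.
Gap = |13.9037 − 20.8519| = 6.9482.

6.95 units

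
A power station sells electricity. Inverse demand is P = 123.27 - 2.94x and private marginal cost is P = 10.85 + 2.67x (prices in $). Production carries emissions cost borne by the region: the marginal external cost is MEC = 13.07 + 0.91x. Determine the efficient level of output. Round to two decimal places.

x* = 15.24

Social marginal cost = private MC + MEC = 23.92 + 3.58x.
Set SMC = demand: 23.92 + 3.58x = 123.27 - 2.94x → x* = 15.2377.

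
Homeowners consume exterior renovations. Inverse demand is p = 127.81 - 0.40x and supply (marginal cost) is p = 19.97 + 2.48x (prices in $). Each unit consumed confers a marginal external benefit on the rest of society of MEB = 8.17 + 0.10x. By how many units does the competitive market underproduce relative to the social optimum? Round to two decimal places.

Market equilibrium (private): 19.97 + 2.48x = 127.81 - 0.40x → x_m = 37.4444.
Social marginal benefit = demand + MEB = 135.98 - 0.30x.
Set SMB = MC: 135.98 - 0.30x = 19.97 + 2.48x → x* = 41.7302.
Gap = |37.4444 − 41.7302| = 4.2858.

4.29 units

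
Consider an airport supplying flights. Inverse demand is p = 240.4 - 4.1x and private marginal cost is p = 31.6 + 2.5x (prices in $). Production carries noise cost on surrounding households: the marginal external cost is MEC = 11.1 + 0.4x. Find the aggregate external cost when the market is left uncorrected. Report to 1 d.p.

$551.3

Market equilibrium (private): 31.6 + 2.5x = 240.4 - 4.1x → x_m = 31.6364.
Total external cost = ∫₀^{x_m} (11.1 + 0.4x) dx = 11.1×31.6364 + ½×0.4×31.6364² = 551.3364.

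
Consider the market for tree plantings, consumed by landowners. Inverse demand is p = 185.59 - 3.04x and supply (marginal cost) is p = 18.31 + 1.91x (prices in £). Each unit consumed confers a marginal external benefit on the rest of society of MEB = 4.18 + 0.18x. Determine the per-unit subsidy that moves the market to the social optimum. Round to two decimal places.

Social marginal benefit = demand + MEB = 189.77 - 2.86x.
Set SMB = MC: 189.77 - 2.86x = 18.31 + 1.91x → x* = 35.9455.
The Pigouvian subsidy equals MEB at x*: 4.18 + 0.18×35.9455 = 10.6502.

subsidy = £10.65 per unit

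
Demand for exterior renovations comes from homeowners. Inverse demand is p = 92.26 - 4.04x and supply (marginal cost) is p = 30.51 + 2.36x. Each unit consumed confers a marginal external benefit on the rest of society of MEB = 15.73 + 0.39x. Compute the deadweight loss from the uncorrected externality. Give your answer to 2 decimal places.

DWL = 31.61

Market equilibrium (private): 30.51 + 2.36x = 92.26 - 4.04x → x_m = 9.6484.
Social marginal benefit = demand + MEB = 107.99 - 3.65x.
Set SMB = MC: 107.99 - 3.65x = 30.51 + 2.36x → x* = 12.8918.
Height of the DWL triangle at x_m is SMB(x_m) − MC(x_m) = MEB(x_m) = 19.4929.
DWL = ½ × 3.2434 × 19.4929 = 31.6116.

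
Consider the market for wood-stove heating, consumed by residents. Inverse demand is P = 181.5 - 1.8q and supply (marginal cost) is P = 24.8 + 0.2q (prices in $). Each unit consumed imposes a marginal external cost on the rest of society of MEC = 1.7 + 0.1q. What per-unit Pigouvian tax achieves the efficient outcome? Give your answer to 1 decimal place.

tax = $9.1 per unit

Social marginal benefit = demand − MEC = 179.8 - 1.9q.
Set SMB = MC: 179.8 - 1.9q = 24.8 + 0.2q → q* = 73.8095.
The Pigouvian tax equals MEC at q*: 1.7 + 0.1×73.8095 = 9.0810.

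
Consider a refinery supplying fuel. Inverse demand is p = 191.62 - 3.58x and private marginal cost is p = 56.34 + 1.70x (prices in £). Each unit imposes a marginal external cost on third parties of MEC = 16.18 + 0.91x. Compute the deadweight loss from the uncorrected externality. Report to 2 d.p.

Market equilibrium (private): 56.34 + 1.70x = 191.62 - 3.58x → x_m = 25.6212.
Social marginal cost = private MC + MEC = 72.52 + 2.61x.
Set SMC = demand: 72.52 + 2.61x = 191.62 - 3.58x → x* = 19.2407.
The welfare-loss triangle has base |x_m − x*| and height MEC(x_m) (the vertical gap between SMC and demand is zero at x* and MEC at x_m).
DWL = ½ × 6.3805 × 39.4953 = 125.9999.

DWL = £126.00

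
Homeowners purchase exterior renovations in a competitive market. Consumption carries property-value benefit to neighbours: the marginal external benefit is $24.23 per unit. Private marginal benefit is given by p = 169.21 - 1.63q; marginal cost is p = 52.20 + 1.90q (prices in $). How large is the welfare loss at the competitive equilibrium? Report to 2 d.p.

Market equilibrium (private): 52.20 + 1.90q = 169.21 - 1.63q → q_m = 33.1473.
Social marginal benefit = demand + MEB = 193.44 - 1.63q.
Set SMB = MC: 193.44 - 1.63q = 52.20 + 1.90q → q* = 40.0113.
Between q* and q_m the wedge SMB − MC runs linearly from 0 to MEB(q_m), so the loss is a triangle.
DWL = ½ × 6.8640 × 24.2300 = 83.1574.

DWL = $83.16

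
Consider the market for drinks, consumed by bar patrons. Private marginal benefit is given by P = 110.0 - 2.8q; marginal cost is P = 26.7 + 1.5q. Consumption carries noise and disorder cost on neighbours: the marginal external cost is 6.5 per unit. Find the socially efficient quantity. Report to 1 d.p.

Social marginal benefit = demand − MEC = 103.5 - 2.8q.
Set SMB = MC: 103.5 - 2.8q = 26.7 + 1.5q → q* = 17.8605.

q* = 17.9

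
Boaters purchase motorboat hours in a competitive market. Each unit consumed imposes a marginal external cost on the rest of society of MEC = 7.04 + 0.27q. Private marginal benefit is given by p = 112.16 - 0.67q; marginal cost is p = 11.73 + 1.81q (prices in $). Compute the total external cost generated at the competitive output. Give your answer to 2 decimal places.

Market equilibrium (private): 11.73 + 1.81q = 112.16 - 0.67q → q_m = 40.4960.
Total external cost = ∫₀^{q_m} (7.04 + 0.27q) dq = 7.04×40.4960 + ½×0.27×40.4960² = 506.4819.

$506.48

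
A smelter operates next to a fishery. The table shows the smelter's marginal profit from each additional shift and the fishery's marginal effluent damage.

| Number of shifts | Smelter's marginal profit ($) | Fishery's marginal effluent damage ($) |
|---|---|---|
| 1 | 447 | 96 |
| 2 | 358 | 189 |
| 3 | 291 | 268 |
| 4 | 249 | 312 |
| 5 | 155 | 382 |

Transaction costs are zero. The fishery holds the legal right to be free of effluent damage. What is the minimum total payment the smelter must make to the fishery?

$553

Efficient level: marginal profit ≥ marginal effluent damage through level 3, so k* = 3.
With the fishery holding the right, the smelter must at least compensate total damage at k*: 96 + 189 + 268 = 553.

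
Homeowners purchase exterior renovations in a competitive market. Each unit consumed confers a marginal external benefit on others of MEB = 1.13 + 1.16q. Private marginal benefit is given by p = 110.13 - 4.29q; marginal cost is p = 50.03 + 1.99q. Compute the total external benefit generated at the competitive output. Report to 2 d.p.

Market equilibrium (private): 50.03 + 1.99q = 110.13 - 4.29q → q_m = 9.5701.
Total external benefit = ∫₀^{q_m} (1.13 + 1.16q) dq = 1.13×9.5701 + ½×1.16×9.5701² = 63.9346.

63.93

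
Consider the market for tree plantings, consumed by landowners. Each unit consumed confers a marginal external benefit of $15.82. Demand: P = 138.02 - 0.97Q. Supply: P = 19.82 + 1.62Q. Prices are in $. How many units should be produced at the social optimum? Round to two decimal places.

Q* = 51.75

Social marginal benefit = demand + MEB = 153.84 - 0.97Q.
Set SMB = MC: 153.84 - 0.97Q = 19.82 + 1.62Q → Q* = 51.7452.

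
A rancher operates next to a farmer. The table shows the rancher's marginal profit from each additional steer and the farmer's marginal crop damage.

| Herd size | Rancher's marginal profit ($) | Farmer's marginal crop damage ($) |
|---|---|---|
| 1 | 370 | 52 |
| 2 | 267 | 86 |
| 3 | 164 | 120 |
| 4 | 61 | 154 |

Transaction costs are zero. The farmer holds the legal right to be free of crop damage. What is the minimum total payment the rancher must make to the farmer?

$258

Efficient level: marginal profit ≥ marginal crop damage through level 3, so k* = 3.
With the farmer holding the right, the rancher must at least compensate total damage at k*: 52 + 86 + 120 = 258.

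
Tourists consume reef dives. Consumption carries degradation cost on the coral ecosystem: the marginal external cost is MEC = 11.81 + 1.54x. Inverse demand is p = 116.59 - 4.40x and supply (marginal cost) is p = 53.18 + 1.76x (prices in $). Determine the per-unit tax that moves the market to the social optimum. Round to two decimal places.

tax = $22.13 per unit

Social marginal benefit = demand − MEC = 104.78 - 5.94x.
Set SMB = MC: 104.78 - 5.94x = 53.18 + 1.76x → x* = 6.7013.
The Pigouvian tax equals MEC at x*: 11.81 + 1.54×6.7013 = 22.1300.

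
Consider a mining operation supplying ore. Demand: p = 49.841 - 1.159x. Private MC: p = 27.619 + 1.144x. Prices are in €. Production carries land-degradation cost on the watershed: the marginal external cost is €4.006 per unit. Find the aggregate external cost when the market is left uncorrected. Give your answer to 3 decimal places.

Market equilibrium (private): 27.619 + 1.144x = 49.841 - 1.159x → x_m = 9.6492.
Total external cost = MEC × x_m = 4.006 × 9.6492 = 38.6547.

€38.655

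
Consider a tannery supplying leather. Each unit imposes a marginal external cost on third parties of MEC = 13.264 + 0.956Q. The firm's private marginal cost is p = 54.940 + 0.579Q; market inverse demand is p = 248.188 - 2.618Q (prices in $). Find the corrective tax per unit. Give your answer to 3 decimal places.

tax = $54.695 per unit

Social marginal cost = private MC + MEC = 68.204 + 1.535Q.
Set SMC = demand: 68.204 + 1.535Q = 248.188 - 2.618Q → Q* = 43.3383.
The Pigouvian tax equals MEC at Q*: 13.264 + 0.956×43.3383 = 54.6954.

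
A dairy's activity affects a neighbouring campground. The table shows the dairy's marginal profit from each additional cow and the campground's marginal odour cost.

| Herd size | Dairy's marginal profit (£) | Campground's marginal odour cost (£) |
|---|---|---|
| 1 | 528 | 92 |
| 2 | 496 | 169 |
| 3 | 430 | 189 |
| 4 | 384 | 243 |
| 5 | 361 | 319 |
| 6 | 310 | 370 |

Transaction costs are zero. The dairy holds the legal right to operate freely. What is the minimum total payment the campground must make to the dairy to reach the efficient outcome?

£310

Left alone the dairy would choose level 6 (marginal profit stays positive).
Efficient level: k* = 5 (marginal profit ≥ marginal odour cost through 5).
The campground must at least cover the dairy's forgone profit from cutting 6→5: 310 = 310.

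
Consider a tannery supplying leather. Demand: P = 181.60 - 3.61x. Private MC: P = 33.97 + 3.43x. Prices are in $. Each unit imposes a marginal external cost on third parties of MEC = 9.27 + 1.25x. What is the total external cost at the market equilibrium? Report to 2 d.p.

Market equilibrium (private): 33.97 + 3.43x = 181.60 - 3.61x → x_m = 20.9702.
Total external cost = ∫₀^{x_m} (9.27 + 1.25x) dx = 9.27×20.9702 + ½×1.25×20.9702² = 469.2371.

$469.24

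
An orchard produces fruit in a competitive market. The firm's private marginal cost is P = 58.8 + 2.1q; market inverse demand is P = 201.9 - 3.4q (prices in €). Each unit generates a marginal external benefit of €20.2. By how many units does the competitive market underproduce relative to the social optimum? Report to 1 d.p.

Market equilibrium (private): 58.8 + 2.1q = 201.9 - 3.4q → q_m = 26.0182.
Social marginal cost = private MC − MEB = 38.6 + 2.1q.
Set SMC = demand: 38.6 + 2.1q = 201.9 - 3.4q → q* = 29.6909.
Gap = |26.0182 − 29.6909| = 3.6727.

3.7 units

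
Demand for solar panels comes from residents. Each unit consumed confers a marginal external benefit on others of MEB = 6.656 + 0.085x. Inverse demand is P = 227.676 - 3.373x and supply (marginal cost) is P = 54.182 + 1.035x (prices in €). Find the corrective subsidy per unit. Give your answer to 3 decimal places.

Social marginal benefit = demand + MEB = 234.332 - 3.288x.
Set SMB = MC: 234.332 - 3.288x = 54.182 + 1.035x → x* = 41.6724.
The Pigouvian subsidy equals MEB at x*: 6.656 + 0.085×41.6724 = 10.1982.

subsidy = €10.198 per unit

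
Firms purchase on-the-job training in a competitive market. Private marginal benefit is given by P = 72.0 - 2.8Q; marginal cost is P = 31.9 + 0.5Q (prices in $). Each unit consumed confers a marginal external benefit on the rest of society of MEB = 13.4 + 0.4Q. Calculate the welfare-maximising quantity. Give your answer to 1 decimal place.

Q* = 18.4

Social marginal benefit = demand + MEB = 85.4 - 2.4Q.
Set SMB = MC: 85.4 - 2.4Q = 31.9 + 0.5Q → Q* = 18.4483.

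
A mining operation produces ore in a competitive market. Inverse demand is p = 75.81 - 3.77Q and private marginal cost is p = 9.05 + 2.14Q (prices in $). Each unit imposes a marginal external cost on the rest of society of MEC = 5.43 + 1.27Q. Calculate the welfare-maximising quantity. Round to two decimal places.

Social marginal cost = private MC + MEC = 14.48 + 3.41Q.
Set SMC = demand: 14.48 + 3.41Q = 75.81 - 3.77Q → Q* = 8.5418.

Q* = 8.54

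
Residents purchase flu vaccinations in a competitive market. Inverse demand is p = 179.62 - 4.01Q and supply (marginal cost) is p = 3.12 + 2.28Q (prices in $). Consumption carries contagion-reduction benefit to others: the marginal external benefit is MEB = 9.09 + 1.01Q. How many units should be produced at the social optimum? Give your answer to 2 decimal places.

Q* = 35.15

Social marginal benefit = demand + MEB = 188.71 - 3.00Q.
Set SMB = MC: 188.71 - 3.00Q = 3.12 + 2.28Q → Q* = 35.1496.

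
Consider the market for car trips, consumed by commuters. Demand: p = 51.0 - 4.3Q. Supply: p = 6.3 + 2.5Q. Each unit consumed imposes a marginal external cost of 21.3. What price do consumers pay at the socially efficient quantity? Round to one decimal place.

P = 36.2

Social marginal benefit = demand − MEC = 29.7 - 4.3Q.
Set SMB = MC: 29.7 - 4.3Q = 6.3 + 2.5Q → Q* = 3.4412.
Consumer price on the demand curve at Q*: 51.0 − 4.3×3.4412 = 36.2028.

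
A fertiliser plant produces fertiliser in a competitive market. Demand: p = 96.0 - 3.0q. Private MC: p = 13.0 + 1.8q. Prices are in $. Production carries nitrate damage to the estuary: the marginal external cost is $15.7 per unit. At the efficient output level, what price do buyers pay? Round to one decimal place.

P = $53.9

Social marginal cost = private MC + MEC = 28.7 + 1.8q.
Set SMC = demand: 28.7 + 1.8q = 96.0 - 3.0q → q* = 14.0208.
Consumer price on the demand curve at q*: 96.0 − 3.0×14.0208 = 53.9376.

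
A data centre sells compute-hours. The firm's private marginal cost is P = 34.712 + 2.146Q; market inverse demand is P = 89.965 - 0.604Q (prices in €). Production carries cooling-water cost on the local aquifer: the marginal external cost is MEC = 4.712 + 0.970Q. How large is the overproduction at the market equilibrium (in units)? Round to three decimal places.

6.506 units

Market equilibrium (private): 34.712 + 2.146Q = 89.965 - 0.604Q → Q_m = 20.0920.
Social marginal cost = private MC + MEC = 39.424 + 3.116Q.
Set SMC = demand: 39.424 + 3.116Q = 89.965 - 0.604Q → Q* = 13.5863.
Gap = |20.0920 − 13.5863| = 6.5057.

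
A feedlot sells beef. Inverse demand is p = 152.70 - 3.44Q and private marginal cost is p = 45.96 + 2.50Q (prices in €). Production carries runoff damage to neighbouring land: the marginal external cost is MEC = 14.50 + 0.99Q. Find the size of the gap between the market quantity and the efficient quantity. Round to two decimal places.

Market equilibrium (private): 45.96 + 2.50Q = 152.70 - 3.44Q → Q_m = 17.9697.
Social marginal cost = private MC + MEC = 60.46 + 3.49Q.
Set SMC = demand: 60.46 + 3.49Q = 152.70 - 3.44Q → Q* = 13.3102.
Gap = |17.9697 − 13.3102| = 4.6595.

4.66 units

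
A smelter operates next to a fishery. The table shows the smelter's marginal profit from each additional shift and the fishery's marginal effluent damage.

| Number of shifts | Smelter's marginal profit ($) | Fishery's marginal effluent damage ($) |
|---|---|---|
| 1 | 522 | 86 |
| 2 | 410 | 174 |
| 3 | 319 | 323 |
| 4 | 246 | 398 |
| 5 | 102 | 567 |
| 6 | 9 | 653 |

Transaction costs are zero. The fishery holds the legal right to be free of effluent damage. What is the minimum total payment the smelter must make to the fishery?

Efficient level: marginal profit ≥ marginal effluent damage through level 2, so k* = 2.
With the fishery holding the right, the smelter must at least compensate total damage at k*: 86 + 174 = 260.

$260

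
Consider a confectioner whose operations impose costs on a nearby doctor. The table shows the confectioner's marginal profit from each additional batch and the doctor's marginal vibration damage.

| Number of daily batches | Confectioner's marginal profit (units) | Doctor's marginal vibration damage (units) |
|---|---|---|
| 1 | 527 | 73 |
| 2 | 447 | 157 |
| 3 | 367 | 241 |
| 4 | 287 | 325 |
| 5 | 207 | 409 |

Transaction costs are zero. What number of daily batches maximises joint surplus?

Bargaining reaches the level where marginal profit last exceeds marginal vibration damage.
That holds through level 3 (367 ≥ 241) but not at 4 (287 < 325).

3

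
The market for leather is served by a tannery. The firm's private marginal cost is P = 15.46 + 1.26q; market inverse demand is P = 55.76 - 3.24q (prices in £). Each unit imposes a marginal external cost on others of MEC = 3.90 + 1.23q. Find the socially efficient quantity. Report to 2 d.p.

Social marginal cost = private MC + MEC = 19.36 + 2.49q.
Set SMC = demand: 19.36 + 2.49q = 55.76 - 3.24q → q* = 6.3525.

q* = 6.35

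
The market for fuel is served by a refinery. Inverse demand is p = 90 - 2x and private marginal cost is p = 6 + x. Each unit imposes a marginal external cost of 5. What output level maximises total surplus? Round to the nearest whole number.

Social marginal cost = private MC + MEC = 11 + x.
Set SMC = demand: 11 + x = 90 - 2x → x* = 26.3333.

x* = 26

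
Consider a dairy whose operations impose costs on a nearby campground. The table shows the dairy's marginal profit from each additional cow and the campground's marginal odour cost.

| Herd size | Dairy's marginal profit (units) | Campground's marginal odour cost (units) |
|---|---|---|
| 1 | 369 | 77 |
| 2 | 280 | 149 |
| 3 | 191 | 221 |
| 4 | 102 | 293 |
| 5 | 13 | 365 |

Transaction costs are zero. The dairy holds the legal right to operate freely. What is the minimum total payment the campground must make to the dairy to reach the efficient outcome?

Left alone the dairy would choose level 5 (marginal profit stays positive).
Efficient level: k* = 2 (marginal profit ≥ marginal odour cost through 2).
The campground must at least cover the dairy's forgone profit from cutting 5→2: 191 + 102 + 13 = 306.

306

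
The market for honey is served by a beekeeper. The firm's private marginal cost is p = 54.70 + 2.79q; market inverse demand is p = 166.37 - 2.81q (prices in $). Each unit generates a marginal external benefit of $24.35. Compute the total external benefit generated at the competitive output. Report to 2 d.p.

Market equilibrium (private): 54.70 + 2.79q = 166.37 - 2.81q → q_m = 19.9411.
Total external benefit = MEB × q_m = 24.35 × 19.9411 = 485.5658.

$485.57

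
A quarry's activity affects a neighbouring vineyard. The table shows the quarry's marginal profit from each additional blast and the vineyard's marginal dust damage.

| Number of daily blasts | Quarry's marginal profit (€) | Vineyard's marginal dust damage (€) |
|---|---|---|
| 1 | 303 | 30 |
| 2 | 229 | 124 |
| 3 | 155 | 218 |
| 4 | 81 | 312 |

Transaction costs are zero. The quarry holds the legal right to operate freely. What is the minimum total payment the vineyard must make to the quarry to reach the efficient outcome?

€236

Left alone the quarry would choose level 4 (marginal profit stays positive).
Efficient level: k* = 2 (marginal profit ≥ marginal dust damage through 2).
The vineyard must at least cover the quarry's forgone profit from cutting 4→2: 155 + 81 = 236.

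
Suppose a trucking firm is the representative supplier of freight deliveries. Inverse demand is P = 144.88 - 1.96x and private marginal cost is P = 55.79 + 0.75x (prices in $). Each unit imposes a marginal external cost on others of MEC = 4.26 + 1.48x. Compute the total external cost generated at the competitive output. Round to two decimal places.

$939.79

Market equilibrium (private): 55.79 + 0.75x = 144.88 - 1.96x → x_m = 32.8745.
Total external cost = ∫₀^{x_m} (4.26 + 1.48x) dx = 4.26×32.8745 + ½×1.48×32.8745² = 939.7876.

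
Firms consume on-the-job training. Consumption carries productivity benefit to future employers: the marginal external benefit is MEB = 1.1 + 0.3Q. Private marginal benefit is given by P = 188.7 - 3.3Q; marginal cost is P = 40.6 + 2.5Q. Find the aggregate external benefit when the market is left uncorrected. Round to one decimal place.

Market equilibrium (private): 40.6 + 2.5Q = 188.7 - 3.3Q → Q_m = 25.5345.
Total external benefit = ∫₀^{Q_m} (1.1 + 0.3Q) dQ = 1.1×25.5345 + ½×0.3×25.5345² = 125.8896.

125.9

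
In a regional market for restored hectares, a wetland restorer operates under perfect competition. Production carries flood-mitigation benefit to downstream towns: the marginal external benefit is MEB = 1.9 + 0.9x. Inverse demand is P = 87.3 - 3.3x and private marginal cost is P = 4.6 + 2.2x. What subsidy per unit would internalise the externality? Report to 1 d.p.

subsidy = 18.5 per unit

Social marginal cost = private MC − MEB = 2.7 + 1.3x.
Set SMC = demand: 2.7 + 1.3x = 87.3 - 3.3x → x* = 18.3913.
The Pigouvian subsidy equals MEB at x*: 1.9 + 0.9×18.3913 = 18.4522.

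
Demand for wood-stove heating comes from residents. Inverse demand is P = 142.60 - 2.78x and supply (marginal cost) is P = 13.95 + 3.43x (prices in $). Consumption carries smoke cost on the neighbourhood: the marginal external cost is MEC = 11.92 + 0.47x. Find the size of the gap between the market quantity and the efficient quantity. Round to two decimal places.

Market equilibrium (private): 13.95 + 3.43x = 142.60 - 2.78x → x_m = 20.7166.
Social marginal benefit = demand − MEC = 130.68 - 3.25x.
Set SMB = MC: 130.68 - 3.25x = 13.95 + 3.43x → x* = 17.4746.
Gap = |20.7166 − 17.4746| = 3.2420.

3.24 units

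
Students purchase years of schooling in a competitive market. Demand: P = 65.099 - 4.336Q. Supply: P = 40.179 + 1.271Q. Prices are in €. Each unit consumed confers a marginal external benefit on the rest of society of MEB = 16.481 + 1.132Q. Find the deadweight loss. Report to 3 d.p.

Market equilibrium (private): 40.179 + 1.271Q = 65.099 - 4.336Q → Q_m = 4.4444.
Social marginal benefit = demand + MEB = 81.580 - 3.204Q.
Set SMB = MC: 81.580 - 3.204Q = 40.179 + 1.271Q → Q* = 9.2516.
The welfare-loss triangle has base |Q_m − Q*| and height MEB(Q_m) (the vertical gap between SMB and MC is zero at Q* and MEB at Q_m).
DWL = ½ × 4.8072 × 21.5121 = 51.7065.

DWL = €51.706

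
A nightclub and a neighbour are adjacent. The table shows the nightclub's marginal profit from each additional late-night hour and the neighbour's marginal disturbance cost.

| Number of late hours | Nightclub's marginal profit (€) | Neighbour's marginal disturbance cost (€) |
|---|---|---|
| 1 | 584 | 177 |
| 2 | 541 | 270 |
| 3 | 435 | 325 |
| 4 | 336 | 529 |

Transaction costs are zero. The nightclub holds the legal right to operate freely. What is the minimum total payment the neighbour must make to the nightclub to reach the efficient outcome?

Left alone the nightclub would choose level 4 (marginal profit stays positive).
Efficient level: k* = 3 (marginal profit ≥ marginal disturbance cost through 3).
The neighbour must at least cover the nightclub's forgone profit from cutting 4→3: 336 = 336.

€336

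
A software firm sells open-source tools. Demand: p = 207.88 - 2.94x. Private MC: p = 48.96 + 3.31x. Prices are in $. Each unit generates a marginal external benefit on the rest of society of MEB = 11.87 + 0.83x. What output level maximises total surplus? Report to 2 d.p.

x* = 31.51

Social marginal cost = private MC − MEB = 37.09 + 2.48x.
Set SMC = demand: 37.09 + 2.48x = 207.88 - 2.94x → x* = 31.5111.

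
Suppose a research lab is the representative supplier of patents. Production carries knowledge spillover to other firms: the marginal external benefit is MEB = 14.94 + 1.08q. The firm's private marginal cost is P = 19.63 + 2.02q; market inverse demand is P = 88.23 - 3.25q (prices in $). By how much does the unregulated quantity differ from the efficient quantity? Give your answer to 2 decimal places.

Market equilibrium (private): 19.63 + 2.02q = 88.23 - 3.25q → q_m = 13.0171.
Social marginal cost = private MC − MEB = 4.69 + 0.94q.
Set SMC = demand: 4.69 + 0.94q = 88.23 - 3.25q → q* = 19.9379.
Gap = |13.0171 − 19.9379| = 6.9208.

6.92 units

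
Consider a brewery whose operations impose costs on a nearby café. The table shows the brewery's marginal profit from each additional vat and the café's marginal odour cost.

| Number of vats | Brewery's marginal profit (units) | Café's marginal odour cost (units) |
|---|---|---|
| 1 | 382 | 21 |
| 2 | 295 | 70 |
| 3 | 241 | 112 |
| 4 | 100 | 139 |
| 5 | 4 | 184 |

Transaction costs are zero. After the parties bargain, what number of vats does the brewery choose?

3

Bargaining reaches the level where marginal profit last exceeds marginal odour cost.
That holds through level 3 (241 ≥ 112) but not at 4 (100 < 139).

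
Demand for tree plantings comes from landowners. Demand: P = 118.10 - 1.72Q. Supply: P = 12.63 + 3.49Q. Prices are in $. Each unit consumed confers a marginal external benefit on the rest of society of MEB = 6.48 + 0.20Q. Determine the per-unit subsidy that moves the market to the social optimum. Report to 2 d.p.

Social marginal benefit = demand + MEB = 124.58 - 1.52Q.
Set SMB = MC: 124.58 - 1.52Q = 12.63 + 3.49Q → Q* = 22.3453.
The Pigouvian subsidy equals MEB at Q*: 6.48 + 0.20×22.3453 = 10.9491.

subsidy = $10.95 per unit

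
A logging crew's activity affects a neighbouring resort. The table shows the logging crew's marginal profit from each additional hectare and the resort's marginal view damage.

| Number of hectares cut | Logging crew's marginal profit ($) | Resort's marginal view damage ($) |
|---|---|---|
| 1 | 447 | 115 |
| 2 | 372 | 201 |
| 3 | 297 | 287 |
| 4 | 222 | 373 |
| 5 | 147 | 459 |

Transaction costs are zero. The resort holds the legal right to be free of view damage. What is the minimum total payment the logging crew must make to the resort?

$603

Efficient level: marginal profit ≥ marginal view damage through level 3, so k* = 3.
With the resort holding the right, the logging crew must at least compensate total damage at k*: 115 + 201 + 287 = 603.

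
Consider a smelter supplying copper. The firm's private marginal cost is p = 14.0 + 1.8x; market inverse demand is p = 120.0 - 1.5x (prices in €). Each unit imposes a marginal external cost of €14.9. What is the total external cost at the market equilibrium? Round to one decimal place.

€478.6

Market equilibrium (private): 14.0 + 1.8x = 120.0 - 1.5x → x_m = 32.1212.
Total external cost = MEC × x_m = 14.9 × 32.1212 = 478.6059.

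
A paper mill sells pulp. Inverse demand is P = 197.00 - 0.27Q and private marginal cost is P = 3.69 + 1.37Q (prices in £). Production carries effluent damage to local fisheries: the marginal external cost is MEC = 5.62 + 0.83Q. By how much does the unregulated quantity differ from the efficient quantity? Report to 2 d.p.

Market equilibrium (private): 3.69 + 1.37Q = 197.00 - 0.27Q → Q_m = 117.8720.
Social marginal cost = private MC + MEC = 9.31 + 2.20Q.
Set SMC = demand: 9.31 + 2.20Q = 197.00 - 0.27Q → Q* = 75.9879.
Gap = |117.8720 − 75.9879| = 41.8841.

41.88 units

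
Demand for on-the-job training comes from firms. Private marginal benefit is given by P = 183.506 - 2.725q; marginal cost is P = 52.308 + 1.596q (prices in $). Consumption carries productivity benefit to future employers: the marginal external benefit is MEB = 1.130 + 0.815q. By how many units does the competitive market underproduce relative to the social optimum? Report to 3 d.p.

7.380 units

Market equilibrium (private): 52.308 + 1.596q = 183.506 - 2.725q → q_m = 30.3629.
Social marginal benefit = demand + MEB = 184.636 - 1.910q.
Set SMB = MC: 184.636 - 1.910q = 52.308 + 1.596q → q* = 37.7433.
Gap = |30.3629 − 37.7433| = 7.3804.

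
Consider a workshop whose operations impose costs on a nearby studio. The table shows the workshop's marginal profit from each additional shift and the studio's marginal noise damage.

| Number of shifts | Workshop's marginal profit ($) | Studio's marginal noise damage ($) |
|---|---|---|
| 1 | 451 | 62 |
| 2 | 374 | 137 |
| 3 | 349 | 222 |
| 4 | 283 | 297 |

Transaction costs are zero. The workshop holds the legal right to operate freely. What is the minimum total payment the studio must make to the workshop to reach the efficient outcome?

$283

Left alone the workshop would choose level 4 (marginal profit stays positive).
Efficient level: k* = 3 (marginal profit ≥ marginal noise damage through 3).
The studio must at least cover the workshop's forgone profit from cutting 4→3: 283 = 283.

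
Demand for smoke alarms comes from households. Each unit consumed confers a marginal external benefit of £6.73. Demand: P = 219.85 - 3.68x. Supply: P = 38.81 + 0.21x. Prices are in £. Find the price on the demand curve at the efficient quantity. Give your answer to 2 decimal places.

Social marginal benefit = demand + MEB = 226.58 - 3.68x.
Set SMB = MC: 226.58 - 3.68x = 38.81 + 0.21x → x* = 48.2699.
Consumer price on the demand curve at x*: 219.85 − 3.68×48.2699 = 42.2168.

P = £42.22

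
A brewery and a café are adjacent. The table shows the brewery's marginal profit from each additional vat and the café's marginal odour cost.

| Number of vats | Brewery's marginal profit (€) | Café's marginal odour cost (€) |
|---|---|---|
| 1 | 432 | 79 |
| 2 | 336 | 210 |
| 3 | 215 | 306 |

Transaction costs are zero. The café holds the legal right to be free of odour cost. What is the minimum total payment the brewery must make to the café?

€289

Efficient level: marginal profit ≥ marginal odour cost through level 2, so k* = 2.
With the café holding the right, the brewery must at least compensate total damage at k*: 79 + 210 = 289.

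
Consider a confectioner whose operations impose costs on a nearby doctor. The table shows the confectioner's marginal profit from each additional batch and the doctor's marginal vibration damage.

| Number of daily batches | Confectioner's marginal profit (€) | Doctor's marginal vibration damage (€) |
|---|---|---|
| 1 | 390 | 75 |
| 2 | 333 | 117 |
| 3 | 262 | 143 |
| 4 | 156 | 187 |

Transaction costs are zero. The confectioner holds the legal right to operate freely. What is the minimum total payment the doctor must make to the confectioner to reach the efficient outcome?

Left alone the confectioner would choose level 4 (marginal profit stays positive).
Efficient level: k* = 3 (marginal profit ≥ marginal vibration damage through 3).
The doctor must at least cover the confectioner's forgone profit from cutting 4→3: 156 = 156.

€156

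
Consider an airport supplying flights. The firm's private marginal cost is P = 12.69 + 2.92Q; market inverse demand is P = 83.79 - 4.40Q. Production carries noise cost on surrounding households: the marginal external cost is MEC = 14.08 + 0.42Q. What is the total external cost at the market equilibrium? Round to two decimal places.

Market equilibrium (private): 12.69 + 2.92Q = 83.79 - 4.40Q → Q_m = 9.7131.
Total external cost = ∫₀^{Q_m} (14.08 + 0.42Q) dQ = 14.08×9.7131 + ½×0.42×9.7131² = 156.5728.

156.57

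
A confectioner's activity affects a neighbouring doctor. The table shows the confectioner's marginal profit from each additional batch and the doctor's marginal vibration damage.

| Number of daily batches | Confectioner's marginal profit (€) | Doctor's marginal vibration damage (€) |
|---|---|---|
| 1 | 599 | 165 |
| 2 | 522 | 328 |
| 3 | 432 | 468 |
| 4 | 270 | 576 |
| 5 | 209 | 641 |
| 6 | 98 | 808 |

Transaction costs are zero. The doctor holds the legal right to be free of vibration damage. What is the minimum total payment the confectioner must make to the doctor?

Efficient level: marginal profit ≥ marginal vibration damage through level 2, so k* = 2.
With the doctor holding the right, the confectioner must at least compensate total damage at k*: 165 + 328 = 493.

€493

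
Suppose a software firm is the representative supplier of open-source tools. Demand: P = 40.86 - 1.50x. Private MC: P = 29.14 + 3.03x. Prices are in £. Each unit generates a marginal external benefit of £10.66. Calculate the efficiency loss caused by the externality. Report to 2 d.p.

Market equilibrium (private): 29.14 + 3.03x = 40.86 - 1.50x → x_m = 2.5872.
Social marginal cost = private MC − MEB = 18.48 + 3.03x.
Set SMC = demand: 18.48 + 3.03x = 40.86 - 1.50x → x* = 4.9404.
The loss is the area between SMC and demand from x* to x_m; with linear curves that's a triangle of height MEB(x_m).
DWL = ½ × 2.3532 × 10.6600 = 12.5426.

DWL = £12.54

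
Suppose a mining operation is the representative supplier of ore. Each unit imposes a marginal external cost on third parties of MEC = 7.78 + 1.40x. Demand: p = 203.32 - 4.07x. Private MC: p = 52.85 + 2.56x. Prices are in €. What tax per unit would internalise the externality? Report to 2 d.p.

tax = €32.66 per unit

Social marginal cost = private MC + MEC = 60.63 + 3.96x.
Set SMC = demand: 60.63 + 3.96x = 203.32 - 4.07x → x* = 17.7696.
The Pigouvian tax equals MEC at x*: 7.78 + 1.40×17.7696 = 32.6574.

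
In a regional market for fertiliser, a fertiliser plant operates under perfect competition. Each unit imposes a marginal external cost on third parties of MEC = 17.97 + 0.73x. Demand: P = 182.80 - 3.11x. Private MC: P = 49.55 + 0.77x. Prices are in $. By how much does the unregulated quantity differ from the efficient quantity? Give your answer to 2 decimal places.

Market equilibrium (private): 49.55 + 0.77x = 182.80 - 3.11x → x_m = 34.3428.
Social marginal cost = private MC + MEC = 67.52 + 1.50x.
Set SMC = demand: 67.52 + 1.50x = 182.80 - 3.11x → x* = 25.0065.
Gap = |34.3428 − 25.0065| = 9.3363.

9.34 units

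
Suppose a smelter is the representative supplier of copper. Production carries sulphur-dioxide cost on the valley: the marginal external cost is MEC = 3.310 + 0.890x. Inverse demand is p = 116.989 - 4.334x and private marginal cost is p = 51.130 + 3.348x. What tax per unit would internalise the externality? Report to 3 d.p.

tax = 9.804 per unit

Social marginal cost = private MC + MEC = 54.440 + 4.238x.
Set SMC = demand: 54.440 + 4.238x = 116.989 - 4.334x → x* = 7.2969.
The Pigouvian tax equals MEC at x*: 3.310 + 0.890×7.2969 = 9.8042.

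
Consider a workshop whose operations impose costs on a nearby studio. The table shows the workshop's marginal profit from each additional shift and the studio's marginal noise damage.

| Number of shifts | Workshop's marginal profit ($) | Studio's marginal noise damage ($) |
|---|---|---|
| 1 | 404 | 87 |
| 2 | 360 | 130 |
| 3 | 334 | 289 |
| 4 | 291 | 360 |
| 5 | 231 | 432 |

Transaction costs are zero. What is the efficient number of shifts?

Bargaining reaches the level where marginal profit last exceeds marginal noise damage.
That holds through level 3 (334 ≥ 289) but not at 4 (291 < 360).

3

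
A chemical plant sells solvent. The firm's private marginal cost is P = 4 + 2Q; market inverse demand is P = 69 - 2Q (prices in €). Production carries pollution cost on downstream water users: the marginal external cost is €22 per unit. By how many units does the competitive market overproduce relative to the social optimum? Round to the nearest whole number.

Market equilibrium (private): 4 + 2Q = 69 - 2Q → Q_m = 16.2500.
Social marginal cost = private MC + MEC = 26 + 2Q.
Set SMC = demand: 26 + 2Q = 69 - 2Q → Q* = 10.7500.
Gap = |16.2500 − 10.7500| = 5.5000.

6 units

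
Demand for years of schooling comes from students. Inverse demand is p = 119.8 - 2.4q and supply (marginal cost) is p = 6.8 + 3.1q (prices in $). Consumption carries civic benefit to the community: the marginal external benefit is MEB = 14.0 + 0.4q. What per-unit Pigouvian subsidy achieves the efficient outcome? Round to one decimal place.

subsidy = $24.0 per unit

Social marginal benefit = demand + MEB = 133.8 - 2.0q.
Set SMB = MC: 133.8 - 2.0q = 6.8 + 3.1q → q* = 24.9020.
The Pigouvian subsidy equals MEB at q*: 14.0 + 0.4×24.9020 = 23.9608.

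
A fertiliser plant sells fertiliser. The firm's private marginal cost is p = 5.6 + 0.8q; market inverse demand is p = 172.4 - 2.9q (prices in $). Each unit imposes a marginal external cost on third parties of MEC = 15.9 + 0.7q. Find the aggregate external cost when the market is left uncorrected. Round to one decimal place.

$1428.1

Market equilibrium (private): 5.6 + 0.8q = 172.4 - 2.9q → q_m = 45.0811.
Total external cost = ∫₀^{q_m} (15.9 + 0.7q) dq = 15.9×45.0811 + ½×0.7×45.0811² = 1428.0964.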